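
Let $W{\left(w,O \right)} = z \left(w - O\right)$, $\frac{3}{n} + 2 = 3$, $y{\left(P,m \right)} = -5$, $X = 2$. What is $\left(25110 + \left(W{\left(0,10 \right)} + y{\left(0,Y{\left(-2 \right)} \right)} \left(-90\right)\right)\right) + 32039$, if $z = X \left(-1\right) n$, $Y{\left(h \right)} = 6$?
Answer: $57659$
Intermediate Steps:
$n = 3$ ($n = \frac{3}{-2 + 3} = \frac{3}{1} = 3 \cdot 1 = 3$)
$z = -6$ ($z = 2 \left(-1\right) 3 = \left(-2\right) 3 = -6$)
$W{\left(w,O \right)} = - 6 w + 6 O$ ($W{\left(w,O \right)} = - 6 \left(w - O\right) = - 6 w + 6 O$)
$\left(25110 + \left(W{\left(0,10 \right)} + y{\left(0,Y{\left(-2 \right)} \right)} \left(-90\right)\right)\right) + 32039 = \left(25110 + \left(\left(\left(-6\right) 0 + 6 \cdot 10\right) - -450\right)\right) + 32039 = \left(25110 + \left(\left(0 + 60\right) + 450\right)\right) + 32039 = \left(25110 + \left(60 + 450\right)\right) + 32039 = \left(25110 + 510\right) + 32039 = 25620 + 32039 = 57659$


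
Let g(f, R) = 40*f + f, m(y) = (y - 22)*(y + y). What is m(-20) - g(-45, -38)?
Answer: 3525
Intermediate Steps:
m(y) = 2*y*(-22 + y) (m(y) = (-22 + y)*(2*y) = 2*y*(-22 + y))
g(f, R) = 41*f
m(-20) - g(-45, -38) = 2*(-20)*(-22 - 20) - 41*(-45) = 2*(-20)*(-42) - 1*(-1845) = 1680 + 1845 = 3525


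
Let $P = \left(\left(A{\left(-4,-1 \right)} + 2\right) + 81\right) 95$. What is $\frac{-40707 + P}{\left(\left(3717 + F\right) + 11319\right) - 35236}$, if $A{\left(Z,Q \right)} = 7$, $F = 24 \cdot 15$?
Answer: $\frac{32157}{19840} \approx 1.6208$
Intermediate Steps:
$F = 360$
$P = 8550$ ($P = \left(\left(7 + 2\right) + 81\right) 95 = \left(9 + 81\right) 95 = 90 \cdot 95 = 8550$)
$\frac{-40707 + P}{\left(\left(3717 + F\right) + 11319\right) - 35236} = \frac{-40707 + 8550}{\left(\left(3717 + 360\right) + 11319\right) - 35236} = - \frac{32157}{\left(4077 + 11319\right) - 35236} = - \frac{32157}{15396 - 35236} = - \frac{32157}{-19840} = \left(-32157\right) \left(- \frac{1}{19840}\right) = \frac{32157}{19840}$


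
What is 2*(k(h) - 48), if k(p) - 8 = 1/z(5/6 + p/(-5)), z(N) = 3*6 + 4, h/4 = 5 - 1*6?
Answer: -879/11 ≈ -79.909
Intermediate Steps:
h = -4 (h = 4*(5 - 1*6) = 4*(5 - 6) = 4*(-1) = -4)
z(N) = 22 (z(N) = 18 + 4 = 22)
k(p) = 177/22 (k(p) = 8 + 1/22 = 177/22)
2*(k(h) - 48) = 2*(177/22 - 48) = 2*(-879/22) = -879/11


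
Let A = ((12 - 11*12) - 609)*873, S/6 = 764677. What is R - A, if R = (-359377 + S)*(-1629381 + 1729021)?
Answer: 421346809817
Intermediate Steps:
S = 4588062 (S = 6*764677 = 4588062)
A = -636417 (A = ((12 - 132) - 609)*873 = (-120 - 609)*873 = -729*873 = -636417)
R = 421346173400 (R = (-359377 + 4588062)*(-1629381 + 1729021) = 4228685*99640 = 421346173400)
R - A = 421346173400 - 1*(-636417) = 421346173400 + 636417 = 421346809817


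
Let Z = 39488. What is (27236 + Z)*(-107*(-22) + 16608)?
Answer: 1265220488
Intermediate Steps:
(27236 + Z)*(-107*(-22) + 16608) = (27236 + 39488)*(-107*(-22) + 16608) = 66724*(2354 + 16608) = 66724*18962 = 1265220488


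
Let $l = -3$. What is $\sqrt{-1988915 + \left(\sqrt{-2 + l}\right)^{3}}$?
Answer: $\sqrt{-1988915 - 5 i \sqrt{5}} \approx 0.004 - 1410.3 i$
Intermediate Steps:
$\sqrt{-1988915 + \left(\sqrt{-2 + l}\right)^{3}} = \sqrt{-1988915 + \left(\sqrt{-2 - 3}\right)^{3}} = \sqrt{-1988915 + \left(\sqrt{-5}\right)^{3}} = \sqrt{-1988915 + \left(i \sqrt{5}\right)^{3}} = \sqrt{-1988915 - 5 i \sqrt{5}}$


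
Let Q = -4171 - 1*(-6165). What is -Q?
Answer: -1994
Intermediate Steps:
Q = 1994 (Q = -4171 + 6165 = 1994)
-Q = -1*1994 = -1994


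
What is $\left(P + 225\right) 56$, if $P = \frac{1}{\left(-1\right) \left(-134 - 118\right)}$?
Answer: $\frac{113402}{9} \approx 12600.0$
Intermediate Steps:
$P = \frac{1}{252}$ ($P = \frac{1}{\left(-1\right) \left(-134 - 118\right)} = \frac{1}{\left(-1\right) \left(-252\right)} = \frac{1}{252} \approx 0.0039683$)
$\left(P + 225\right) 56 = \left(\frac{1}{252} + 225\right) 56 = \frac{56701}{252} \cdot 56 = \frac{113402}{9}$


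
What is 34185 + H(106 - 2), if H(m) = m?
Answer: 34289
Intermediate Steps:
34185 + H(106 - 2) = 34185 + (106 - 2) = 34185 + 104 = 34289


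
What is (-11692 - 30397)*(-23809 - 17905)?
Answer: 1755700546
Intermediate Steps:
(-11692 - 30397)*(-23809 - 17905) = -42089*(-41714) = 1755700546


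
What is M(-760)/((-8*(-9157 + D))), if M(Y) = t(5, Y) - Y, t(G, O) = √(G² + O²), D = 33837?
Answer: -19/4936 - √23105/39488 ≈ -0.0076986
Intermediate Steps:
M(Y) = √(25 + Y²) - Y (M(Y) = √(5² + Y²) - Y = √(25 + Y²) - Y)
M(-760)/((-8*(-9157 + D))) = (√(25 + (-760)²) - 1*(-760))/((-8*(-9157 + 33837))) = (√(25 + 577600) + 760)/((-8*24680)) = (√577625 + 760)/(-197440) = (5*√23105 + 760)*(-1/197440) = (760 + 5*√23105)*(-1/197440) = -19/4936 - √23105/39488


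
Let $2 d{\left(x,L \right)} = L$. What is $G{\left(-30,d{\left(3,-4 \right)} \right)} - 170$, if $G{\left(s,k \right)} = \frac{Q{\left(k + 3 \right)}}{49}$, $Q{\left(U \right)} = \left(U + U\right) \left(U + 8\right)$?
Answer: $- \frac{8312}{49} \approx -169.63$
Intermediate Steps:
$d{\left(x,L \right)} = \frac{L}{2}$
$Q{\left(U \right)} = 2 U \left(8 + U\right)$
$G{\left(s,k \right)} = \frac{2 \left(3 + k\right) \left(11 + k\right)}{49}$ ($G{\left(s,k \right)} = \frac{2 \left(k + 3\right) \left(8 + \left(k + 3\right)\right)}{49} = 2 \left(3 + k\right) \left(8 + \left(3 + k\right)\right) \frac{1}{49} = 2 \left(3 + k\right) \left(11 + k\right) \frac{1}{49} = \frac{2 \left(3 + k\right) \left(11 + k\right)}{49}$)
$G{\left(-30,d{\left(3,-4 \right)} \right)} - 170 = \frac{2 \left(3 + \frac{1}{2} \left(-4\right)\right) \left(11 + \frac{1}{2} \left(-4\right)\right)}{49} - 170 = \frac{2 \left(3 - 2\right) \left(11 - 2\right)}{49} - 170 = \frac{2}{49} \cdot 1 \cdot 9 - 170 = \frac{18}{49} - 170 = - \frac{8312}{49}$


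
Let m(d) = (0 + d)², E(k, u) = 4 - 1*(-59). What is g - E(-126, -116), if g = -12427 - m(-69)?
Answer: -17251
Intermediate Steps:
E(k, u) = 63 (E(k, u) = 4 + 59 = 63)
m(d) = d²
g = -17188 (g = -12427 - 1*(-69)² = -12427 - 1*4761 = -12427 - 4761 = -17188)
g - E(-126, -116) = -17188 - 1*63 = -17188 - 63 = -17251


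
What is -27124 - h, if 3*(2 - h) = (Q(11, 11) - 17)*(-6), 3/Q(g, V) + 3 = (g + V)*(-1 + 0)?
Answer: -677294/25 ≈ -27092.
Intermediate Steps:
Q(g, V) = 3/(-3 - V - g) (Q(g, V) = 3/(-3 + (g + V)*(-1 + 0)) = 3/(-3 + (V + g)*(-1)) = 3/(-3 + (-V - g)) = 3/(-3 - V - g))
h = -806/25 (h = 2 - (-3/(3 + 11 + 11) - 17)*(-6)/3 = 2 - (-3/25 - 17)*(-6)/3 = 2 - (-428)*(-6)/75 = 2 - ⅓*2568/25 = 2 - 856/25 = -806/25 ≈ -32.240)
-27124 - h = -27124 - 1*(-806/25) = -27124 + 806/25 = -677294/25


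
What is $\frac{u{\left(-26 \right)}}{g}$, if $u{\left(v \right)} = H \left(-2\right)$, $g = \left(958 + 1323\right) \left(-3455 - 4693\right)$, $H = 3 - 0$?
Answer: $\frac{1}{3097598} \approx 3.2283 \cdot 10^{-7}$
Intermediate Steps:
$H = 3$ ($H = 3 + 0 = 3$)
$g = -18585588$ ($g = 2281 \left(-8148\right) = -18585588$)
$u{\left(v \right)} = -6$ ($u{\left(v \right)} = 3 \left(-2\right) = -6$)
$\frac{u{\left(-26 \right)}}{g} = - \frac{6}{-18585588} = \left(-6\right) \left(- \frac{1}{18585588}\right) = \frac{1}{3097598}$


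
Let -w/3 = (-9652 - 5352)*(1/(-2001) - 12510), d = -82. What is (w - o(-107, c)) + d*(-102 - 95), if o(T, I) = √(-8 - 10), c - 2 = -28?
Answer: -375577020326/667 - 3*I*√2 ≈ -5.6308e+8 - 4.2426*I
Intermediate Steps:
c = -26 (c = 2 - 28 = -26)
o(T, I) = 3*I*√2 (o(T, I) = √(-18) = 3*I*√2)
w = -375587795044/667 (w = -3*(-9652 - 5352)*(1/(-2001) - 12510) = -(-45012)*(-1/2001 - 12510) = -(-45012)*(-25032511)/2001 = -3*375587795044/2001 = -375587795044/667 ≈ -5.6310e+8)
(w - o(-107, c)) + d*(-102 - 95) = (-375587795044/667 - 3*I*√2) - 82*(-102 - 95) = (-375587795044/667 - 3*I*√2) - 82*(-197) = (-375587795044/667 - 3*I*√2) + 16154 = -375577020326/667 - 3*I*√2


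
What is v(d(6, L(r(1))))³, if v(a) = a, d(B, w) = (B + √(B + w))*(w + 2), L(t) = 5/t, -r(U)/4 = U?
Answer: 16281/128 + 12177*√19/512 ≈ 230.86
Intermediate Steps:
r(U) = -4*U
d(B, w) = (2 + w)*(B + √(B + w)) (d(B, w) = (B + √(B + w))*(2 + w) = (2 + w)*(B + √(B + w)))
v(d(6, L(r(1))))³ = (2*6 + 2*√(6 + 5/((-4*1))) + 6*(5/((-4*1))) + (5/((-4*1)))*√(6 + 5/((-4*1))))³ = (12 + 2*√(6 + 5/(-4)) + 6*(5/(-4)) + (5/(-4))*√(6 + 5/(-4)))³ = (12 + 2*√(6 + 5*(-¼)) + 6*(5*(-¼)) + (5*(-¼))*√(6 + 5*(-¼)))³ = (12 + 2*√(6 - 5/4) + 6*(-5/4) - 5*√(6 - 5/4)/4)³ = (12 + 2*√(19/4) - 15/2 - 5*√19/8)³ = (12 + 2*(√19/2) - 15/2 - 5*√19/8)³ = (12 + √19 - 15/2 - 5*√19/8)³ = (9/2 + 3*√19/8)³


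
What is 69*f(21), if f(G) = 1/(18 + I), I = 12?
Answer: 23/10 ≈ 2.3000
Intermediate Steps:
f(G) = 1/30 (f(G) = 1/(18 + 12) = 1/30)
69*f(21) = 69*(1/30) = 23/10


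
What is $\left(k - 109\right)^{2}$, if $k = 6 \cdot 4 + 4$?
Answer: $6561$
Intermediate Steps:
$k = 28$ ($k = 24 + 4 = 28$)
$\left(k - 109\right)^{2} = \left(28 - 109\right)^{2} = \left(-81\right)^{2} = 6561$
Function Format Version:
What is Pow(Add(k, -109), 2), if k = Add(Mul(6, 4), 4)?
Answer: 6561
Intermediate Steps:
k = 28 (k = Add(24, 4) = 28)
Pow(Add(k, -109), 2) = Pow(Add(28, -109), 2) = Pow(-81, 2) = 6561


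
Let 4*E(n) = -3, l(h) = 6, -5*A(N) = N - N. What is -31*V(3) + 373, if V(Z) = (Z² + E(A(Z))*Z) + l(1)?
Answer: -89/4 ≈ -22.250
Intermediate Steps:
A(N) = 0 (A(N) = -(N - N)/5 = -⅕*0 = 0)
E(n) = -¾ (E(n) = (¼)*(-3) = -¾)
V(Z) = 6 + Z² - 3*Z/4 (V(Z) = (Z² - 3*Z/4) + 6 = 6 + Z² - 3*Z/4)
-31*V(3) + 373 = -31*(6 + 3² - ¾*3) + 373 = -31*(6 + 9 - 9/4) + 373 = -31*51/4 + 373 = -1581/4 + 373 = -89/4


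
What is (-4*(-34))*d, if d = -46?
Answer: -6256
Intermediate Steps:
(-4*(-34))*d = -4*(-34)*(-46) = 136*(-46) = -6256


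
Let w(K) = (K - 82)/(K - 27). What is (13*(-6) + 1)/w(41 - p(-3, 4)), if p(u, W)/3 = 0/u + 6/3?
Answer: 616/47 ≈ 13.106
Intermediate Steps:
p(u, W) = 6 (p(u, W) = 3*(0/u + 6/3) = 3*(0 + 6*(1/3)) = 3*(0 + 2) = 3*2 = 6)
w(K) = (-82 + K)/(-27 + K)
(13*(-6) + 1)/w(41 - p(-3, 4)) = (13*(-6) + 1)/(((-82 + (41 - 1*6))/(-27 + (41 - 1*6)))) = (-78 + 1)/(((-82 + (41 - 6))/(-27 + (41 - 6)))) = -77*(-27 + 35)/(-82 + 35) = -77/(-47/8) = -77*(-8/47) = 616/47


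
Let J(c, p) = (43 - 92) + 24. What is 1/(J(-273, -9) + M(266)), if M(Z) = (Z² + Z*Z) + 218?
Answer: 1/141705 ≈ 7.0569e-6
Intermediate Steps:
M(Z) = 218 + 2*Z² (M(Z) = (Z² + Z²) + 218 = 2*Z² + 218 = 218 + 2*Z²)
J(c, p) = -25 (J(c, p) = -49 + 24 = -25)
1/(J(-273, -9) + M(266)) = 1/(-25 + (218 + 2*266²)) = 1/(-25 + (218 + 2*70756)) = 1/(-25 + (218 + 141512)) = 1/(-25 + 141730) = 1/141705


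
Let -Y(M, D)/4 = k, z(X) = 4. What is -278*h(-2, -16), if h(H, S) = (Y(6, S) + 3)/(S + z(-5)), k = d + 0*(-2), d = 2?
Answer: -695/6 ≈ -115.83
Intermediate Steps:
k = 2 (k = 2 + 0*(-2) = 2 + 0 = 2)
Y(M, D) = -8 (Y(M, D) = -4*2 = -8)
h(H, S) = -5/(4 + S) (h(H, S) = (-8 + 3)/(S + 4) = -5/(4 + S))
-278*h(-2, -16) = -(-1390)/(4 - 16) = -(-1390)/(-12) = -(-1390)*(-1)/12 = -278*5/12 = -695/6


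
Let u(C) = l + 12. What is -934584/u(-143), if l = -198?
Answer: 155764/31 ≈ 5024.6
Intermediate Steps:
u(C) = -186 (u(C) = -198 + 12 = -186)
-934584/u(-143) = -934584/(-186) = -934584*(-1/186) = 155764/31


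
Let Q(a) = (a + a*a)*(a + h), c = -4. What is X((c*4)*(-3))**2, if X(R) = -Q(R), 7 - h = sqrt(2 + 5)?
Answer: 16772732928 - 608509440*sqrt(7) ≈ 1.5163e+10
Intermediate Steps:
h = 7 - sqrt(7) (h = 7 - sqrt(2 + 5) = 7 - sqrt(7) ≈ 4.3542)
Q(a) = (a + a**2)*(7 + a - sqrt(7)) (Q(a) = (a + a*a)*(a + (7 - sqrt(7))) = (a + a**2)*(7 + a - sqrt(7)))
X(R) = -R*(7 + R + R**2 - sqrt(7) + R*(7 - sqrt(7)))
X((c*4)*(-3))**2 = ((-4*4*(-3))*(-7 + sqrt(7) - (-4*4*(-3))**2 - 8*(-4*4)*(-3) + (-4*4*(-3))*sqrt(7)))**2 = ((-16*(-3))*(-7 + sqrt(7) - (-16*(-3))**2 - (-128)*(-3) + (-16*(-3))*sqrt(7)))**2 = (48*(-7 + sqrt(7) - 1*48**2 - 8*48 + 48*sqrt(7)))**2 = (48*(-7 + sqrt(7) - 1*2304 - 384 + 48*sqrt(7)))**2 = (48*(-7 + sqrt(7) - 2304 - 384 + 48*sqrt(7)))**2 = (48*(-2695 + 49*sqrt(7)))**2 = (-129360 + 2352*sqrt(7))**2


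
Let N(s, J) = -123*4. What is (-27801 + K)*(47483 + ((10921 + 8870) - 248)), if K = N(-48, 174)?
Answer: -1896366618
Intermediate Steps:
N(s, J) = -492
K = -492
(-27801 + K)*(47483 + ((10921 + 8870) - 248)) = (-27801 - 492)*(47483 + ((10921 + 8870) - 248)) = -28293*(47483 + (19791 - 248)) = -28293*(47483 + 19543) = -28293*67026 = -1896366618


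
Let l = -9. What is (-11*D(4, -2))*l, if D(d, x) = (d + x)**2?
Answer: 396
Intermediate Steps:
(-11*D(4, -2))*l = -11*(4 - 2)**2*(-9) = -11*2**2*(-9) = -11*4*(-9) = -44*(-9) = 396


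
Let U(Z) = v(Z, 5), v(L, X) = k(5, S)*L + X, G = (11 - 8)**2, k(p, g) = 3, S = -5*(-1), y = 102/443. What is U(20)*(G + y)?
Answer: 265785/443 ≈ 599.97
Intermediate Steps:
y = 102/443 (y = 102*(1/443) = 102/443 ≈ 0.23025)
S = 5
G = 9 (G = 3**2 = 9)
v(L, X) = X + 3*L (v(L, X) = 3*L + X = X + 3*L)
U(Z) = 5 + 3*Z
U(20)*(G + y) = (5 + 3*20)*(9 + 102/443) = (5 + 60)*(4089/443) = 65*(4089/443) = 265785/443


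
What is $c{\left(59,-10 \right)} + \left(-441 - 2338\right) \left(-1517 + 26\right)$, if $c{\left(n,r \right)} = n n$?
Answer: $4146970$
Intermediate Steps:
$c{\left(n,r \right)} = n^{2}$
$c{\left(59,-10 \right)} + \left(-441 - 2338\right) \left(-1517 + 26\right) = 59^{2} + \left(-441 - 2338\right) \left(-1517 + 26\right) = 3481 - -4143489 = 3481 + 4143489 = 4146970$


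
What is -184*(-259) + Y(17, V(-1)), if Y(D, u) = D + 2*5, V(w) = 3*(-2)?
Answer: 47683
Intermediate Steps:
V(w) = -6
Y(D, u) = 10 + D (Y(D, u) = D + 10 = 10 + D)
-184*(-259) + Y(17, V(-1)) = -184*(-259) + (10 + 17) = 47656 + 27 = 47683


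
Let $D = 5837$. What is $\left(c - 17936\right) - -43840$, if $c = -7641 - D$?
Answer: $12426$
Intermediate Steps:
$c = -13478$ ($c = -7641 - 5837 = -13478$)
$\left(c - 17936\right) - -43840 = \left(-13478 - 17936\right) - -43840 = -31414 + 43840 = 12426$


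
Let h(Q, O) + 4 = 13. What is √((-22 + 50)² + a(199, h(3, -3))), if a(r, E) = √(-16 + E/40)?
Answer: √(78400 + 5*I*√6310)/10 ≈ 28.0 + 0.070924*I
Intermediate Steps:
h(Q, O) = 9 (h(Q, O) = -4 + 13 = 9)
a(r, E) = √(-16 + E/40) (a(r, E) = √(-16 + E*(1/40)) = √(-16 + E/40))
√((-22 + 50)² + a(199, h(3, -3))) = √((-22 + 50)² + √(-6400 + 10*9)/20) = √(28² + √(-6400 + 90)/20) = √(784 + √(-6310)/20) = √(784 + (I*√6310)/20) = √(784 + I*√6310/20)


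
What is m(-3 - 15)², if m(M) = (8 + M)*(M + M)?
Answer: 129600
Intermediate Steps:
m(M) = 2*M*(8 + M) (m(M) = (8 + M)*(2*M) = 2*M*(8 + M))
m(-3 - 15)² = (2*(-3 - 15)*(8 + (-3 - 15)))² = (2*(-18)*(8 - 18))² = (2*(-18)*(-10))² = 360² = 129600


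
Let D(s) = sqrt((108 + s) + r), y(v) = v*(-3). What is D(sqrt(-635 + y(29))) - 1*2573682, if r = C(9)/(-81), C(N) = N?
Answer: -2573682 + sqrt(971 + 171*I*sqrt(2))/3 ≈ -2.5737e+6 + 1.2837*I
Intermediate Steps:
r = -1/9 (r = 9/(-81) = 9*(-1/81) = -1/9 ≈ -0.11111)
y(v) = -3*v
D(s) = sqrt(971/9 + s) (D(s) = sqrt((108 + s) - 1/9) = sqrt(971/9 + s))
D(sqrt(-635 + y(29))) - 1*2573682 = sqrt(971 + 9*sqrt(-635 - 3*29))/3 - 1*2573682 = sqrt(971 + 9*sqrt(-635 - 87))/3 - 2573682 = sqrt(971 + 9*sqrt(-722))/3 - 2573682 = sqrt(971 + 9*(19*I*sqrt(2)))/3 - 2573682 = sqrt(971 + 171*I*sqrt(2))/3 - 2573682 = -2573682 + sqrt(971 + 171*I*sqrt(2))/3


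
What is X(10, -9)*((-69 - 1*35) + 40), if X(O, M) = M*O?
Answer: 5760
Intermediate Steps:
X(10, -9)*((-69 - 1*35) + 40) = (-9*10)*((-69 - 1*35) + 40) = -90*((-69 - 35) + 40) = -90*(-104 + 40) = -90*(-64) = 5760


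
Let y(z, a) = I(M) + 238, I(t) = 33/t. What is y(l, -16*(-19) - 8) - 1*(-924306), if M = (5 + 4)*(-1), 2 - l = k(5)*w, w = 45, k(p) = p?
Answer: 2773621/3 ≈ 9.2454e+5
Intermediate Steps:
l = -223 (l = 2 - 5*45 = 2 - 1*225 = 2 - 225 = -223)
M = -9 (M = 9*(-1) = -9)
y(z, a) = 703/3 (y(z, a) = 33/(-9) + 238 = 33*(-⅑) + 238 = -11/3 + 238 = 703/3)
y(l, -16*(-19) - 8) - 1*(-924306) = 703/3 - 1*(-924306) = 703/3 + 924306 = 2773621/3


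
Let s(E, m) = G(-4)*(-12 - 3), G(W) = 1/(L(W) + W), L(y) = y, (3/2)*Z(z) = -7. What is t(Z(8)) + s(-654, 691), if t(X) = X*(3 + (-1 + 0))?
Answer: -179/24 ≈ -7.4583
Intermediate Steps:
Z(z) = -14/3 (Z(z) = (⅔)*(-7) = -14/3)
G(W) = 1/(2*W) (G(W) = 1/(W + W) = 1/(2*W))
t(X) = 2*X (t(X) = X*(3 - 1) = X*2 = 2*X)
s(E, m) = 15/8 (s(E, m) = ((½)/(-4))*(-12 - 3) = ((½)*(-¼))*(-15) = -⅛*(-15) = 15/8)
t(Z(8)) + s(-654, 691) = 2*(-14/3) + 15/8 = -28/3 + 15/8 = -179/24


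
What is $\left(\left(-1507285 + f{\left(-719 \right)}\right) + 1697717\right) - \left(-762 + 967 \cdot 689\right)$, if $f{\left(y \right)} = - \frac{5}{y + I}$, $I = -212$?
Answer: $- \frac{442289234}{931} \approx -4.7507 \cdot 10^{5}$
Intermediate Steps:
$f{\left(y \right)} = - \frac{5}{-212 + y}$ ($f{\left(y \right)} = - \frac{5}{y - 212} = - \frac{5}{-212 + y}$)
$\left(\left(-1507285 + f{\left(-719 \right)}\right) + 1697717\right) - \left(-762 + 967 \cdot 689\right) = \left(\left(-1507285 - \frac{5}{-212 - 719}\right) + 1697717\right) - \left(-762 + 967 \cdot 689\right) = \left(\left(-1507285 - \frac{5}{-931}\right) + 1697717\right) - \left(-762 + 666263\right) = \left(\left(-1507285 - - \frac{5}{931}\right) + 1697717\right) - 665501 = \left(\left(-1507285 + \frac{5}{931}\right) + 1697717\right) - 665501 = \left(- \frac{1403282330}{931} + 1697717\right) - 665501 = \frac{177292197}{931} - 665501 = - \frac{442289234}{931}$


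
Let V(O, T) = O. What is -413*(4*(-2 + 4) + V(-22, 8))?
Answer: 5782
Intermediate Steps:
-413*(4*(-2 + 4) + V(-22, 8)) = -413*(4*(-2 + 4) - 22) = -413*(4*2 - 22) = -413*(8 - 22) = -413*(-14) = 5782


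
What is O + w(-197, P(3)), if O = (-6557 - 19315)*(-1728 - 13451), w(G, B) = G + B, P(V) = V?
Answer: 392710894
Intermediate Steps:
w(G, B) = B + G
O = 392711088 (O = -25872*(-15179) = 392711088)
O + w(-197, P(3)) = 392711088 + (3 - 197) = 392711088 - 194 = 392710894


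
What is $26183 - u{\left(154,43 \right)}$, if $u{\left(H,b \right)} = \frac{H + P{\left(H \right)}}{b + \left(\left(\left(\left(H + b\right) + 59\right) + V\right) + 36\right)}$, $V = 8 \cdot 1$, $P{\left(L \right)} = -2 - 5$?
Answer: $\frac{183278}{7} \approx 26183.0$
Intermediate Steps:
$P{\left(L \right)} = -7$ ($P{\left(L \right)} = -2 - 5 = -7$)
$V = 8$
$u{\left(H,b \right)} = \frac{-7 + H}{103 + H + 2 b}$ ($u{\left(H,b \right)} = \frac{H - 7}{b + \left(\left(\left(\left(H + b\right) + 59\right) + 8\right) + 36\right)} = \frac{-7 + H}{b + \left(\left(\left(59 + H + b\right) + 8\right) + 36\right)} = \frac{-7 + H}{b + \left(\left(67 + H + b\right) + 36\right)} = \frac{-7 + H}{b + \left(103 + H + b\right)} = \frac{-7 + H}{103 + H + 2 b}$)
$26183 - u{\left(154,43 \right)} = 26183 - \frac{-7 + 154}{103 + 154 + 2 \cdot 43} = 26183 - \frac{1}{103 + 154 + 86} \cdot 147 = 26183 - \frac{1}{343} \cdot 147 = 26183 - \frac{3}{7} = \frac{183278}{7}$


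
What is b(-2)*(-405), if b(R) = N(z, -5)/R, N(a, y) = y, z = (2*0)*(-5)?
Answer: -2025/2 ≈ -1012.5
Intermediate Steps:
z = 0 (z = 0*(-5) = 0)
b(R) = -5/R
b(-2)*(-405) = -5/(-2)*(-405) = -5*(-1/2)*(-405) = (5/2)*(-405) = -2025/2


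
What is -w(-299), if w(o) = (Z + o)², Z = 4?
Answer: -87025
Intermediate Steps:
w(o) = (4 + o)²
-w(-299) = -(4 - 299)² = -1*(-295)² = -1*87025 = -87025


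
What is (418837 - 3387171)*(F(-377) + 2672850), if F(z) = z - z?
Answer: -7933911531900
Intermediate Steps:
F(z) = 0
(418837 - 3387171)*(F(-377) + 2672850) = (418837 - 3387171)*(0 + 2672850) = -2968334*2672850 = -7933911531900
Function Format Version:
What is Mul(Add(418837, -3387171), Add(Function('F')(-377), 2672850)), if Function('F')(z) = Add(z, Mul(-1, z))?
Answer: -7933911531900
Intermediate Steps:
Function('F')(z) = 0
Mul(Add(418837, -3387171), Add(Function('F')(-377), 2672850)) = Mul(Add(418837, -3387171), Add(0, 2672850)) = Mul(-2968334, 2672850) = -7933911531900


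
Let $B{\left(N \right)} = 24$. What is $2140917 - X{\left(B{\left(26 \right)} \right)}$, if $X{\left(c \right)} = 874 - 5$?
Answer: $2140048$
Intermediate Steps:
$X{\left(c \right)} = 869$
$2140917 - X{\left(B{\left(26 \right)} \right)} = 2140917 - 869 = 2140048$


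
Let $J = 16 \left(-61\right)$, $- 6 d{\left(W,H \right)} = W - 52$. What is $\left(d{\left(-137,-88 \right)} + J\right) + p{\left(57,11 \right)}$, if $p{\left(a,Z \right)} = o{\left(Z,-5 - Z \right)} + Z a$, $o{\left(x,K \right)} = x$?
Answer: $- \frac{613}{2} \approx -306.5$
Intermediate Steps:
$d{\left(W,H \right)} = \frac{26}{3} - \frac{W}{6}$ ($d{\left(W,H \right)} = - \frac{W - 52}{6} = - \frac{-52 + W}{6} = \frac{26}{3} - \frac{W}{6}$)
$p{\left(a,Z \right)} = Z + Z a$
$J = -976$
$\left(d{\left(-137,-88 \right)} + J\right) + p{\left(57,11 \right)} = \left(\left(\frac{26}{3} - - \frac{137}{6}\right) - 976\right) + 11 \left(1 + 57\right) = \left(\left(\frac{26}{3} + \frac{137}{6}\right) - 976\right) + 11 \cdot 58 = \left(\frac{63}{2} - 976\right) + 638 = - \frac{1889}{2} + 638 = - \frac{613}{2}$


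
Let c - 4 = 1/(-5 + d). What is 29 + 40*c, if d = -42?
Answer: 8843/47 ≈ 188.15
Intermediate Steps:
c = 187/47 (c = 4 + 1/(-5 - 42) = 4 + 1/(-47) = 4 - 1/47 = 187/47 ≈ 3.9787)
29 + 40*c = 29 + 40*(187/47) = 29 + 7480/47 = 8843/47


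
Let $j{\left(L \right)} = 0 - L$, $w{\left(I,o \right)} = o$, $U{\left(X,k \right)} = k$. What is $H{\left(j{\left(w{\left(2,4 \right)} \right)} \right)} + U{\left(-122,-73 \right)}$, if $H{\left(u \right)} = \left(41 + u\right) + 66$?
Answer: $30$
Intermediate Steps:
$j{\left(L \right)} = - L$
$H{\left(u \right)} = 107 + u$
$H{\left(j{\left(w{\left(2,4 \right)} \right)} \right)} + U{\left(-122,-73 \right)} = \left(107 - 4\right) - 73 = 103 - 73 = 30$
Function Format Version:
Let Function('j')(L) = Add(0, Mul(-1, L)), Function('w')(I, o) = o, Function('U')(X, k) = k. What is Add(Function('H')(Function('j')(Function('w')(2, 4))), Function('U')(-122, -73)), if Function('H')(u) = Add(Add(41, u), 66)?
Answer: 30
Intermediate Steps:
Function('j')(L) = Mul(-1, L)
Function('H')(u) = Add(107, u)
Add(Function('H')(Function('j')(Function('w')(2, 4))), Function('U')(-122, -73)) = Add(Add(107, Mul(-1, 4)), -73) = Add(Add(107, -4), -73) = Add(103, -73) = 30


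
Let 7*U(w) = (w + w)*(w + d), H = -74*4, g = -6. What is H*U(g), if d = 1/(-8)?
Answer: -3108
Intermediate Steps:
d = -⅛ (d = 1*(-⅛) = -⅛ ≈ -0.12500)
H = -296
U(w) = 2*w*(-⅛ + w)/7 (U(w) = ((w + w)*(w - ⅛))/7 = ((2*w)*(-⅛ + w))/7 = (2*w*(-⅛ + w))/7 = 2*w*(-⅛ + w)/7)
H*U(g) = -74*(-6)*(-1 + 8*(-6))/7 = -74*(-6)*(-1 - 48)/7 = -74*(-6)*(-49)/7 = -296*21/2 = -3108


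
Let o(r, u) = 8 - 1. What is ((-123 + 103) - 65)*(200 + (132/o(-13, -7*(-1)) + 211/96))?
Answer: -12626665/672 ≈ -18790.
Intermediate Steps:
o(r, u) = 7
((-123 + 103) - 65)*(200 + (132/o(-13, -7*(-1)) + 211/96)) = ((-123 + 103) - 65)*(200 + (132/7 + 211/96)) = (-20 - 65)*(200 + (132*(1/7) + 211*(1/96))) = -85*(200 + (132/7 + 211/96)) = -85*(200 + 14149/672) = -85*148549/672 = -12626665/672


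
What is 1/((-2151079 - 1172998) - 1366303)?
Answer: -1/4690380 ≈ -2.1320e-7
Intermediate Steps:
1/((-2151079 - 1172998) - 1366303) = 1/(-3324077 - 1366303) = 1/(-4690380) = -1/4690380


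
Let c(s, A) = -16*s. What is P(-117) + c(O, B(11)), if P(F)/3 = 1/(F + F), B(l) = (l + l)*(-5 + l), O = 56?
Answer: -69889/78 ≈ -896.01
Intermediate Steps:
B(l) = 2*l*(-5 + l) (B(l) = (2*l)*(-5 + l) = 2*l*(-5 + l))
P(F) = 3/(2*F) (P(F) = 3/(F + F) = 3/((2*F)) = 3*(1/(2*F)) = 3/(2*F))
P(-117) + c(O, B(11)) = (3/2)/(-117) - 16*56 = (3/2)*(-1/117) - 896 = -1/78 - 896 = -69889/78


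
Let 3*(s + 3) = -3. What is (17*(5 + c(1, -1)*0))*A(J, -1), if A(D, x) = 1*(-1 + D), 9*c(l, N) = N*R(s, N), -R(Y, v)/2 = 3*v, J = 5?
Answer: 340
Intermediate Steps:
s = -4 (s = -3 + (⅓)*(-3) = -3 - 1 = -4)
R(Y, v) = -6*v
c(l, N) = -2*N²/3 (c(l, N) = (N*(-6*N))/9 = (-6*N²)/9 = -2*N²/3)
A(D, x) = -1 + D
(17*(5 + c(1, -1)*0))*A(J, -1) = (17*(5 - ⅔*(-1)²*0))*(-1 + 5) = (17*(5 - ⅔*1*0))*4 = (17*(5 - ⅔*0))*4 = (17*(5 + 0))*4 = (17*5)*4 = 85*4 = 340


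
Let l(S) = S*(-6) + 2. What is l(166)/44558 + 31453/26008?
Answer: 687815411/579432232 ≈ 1.1870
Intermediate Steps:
l(S) = 2 - 6*S (l(S) = -6*S + 2 = 2 - 6*S)
l(166)/44558 + 31453/26008 = (2 - 6*166)/44558 + 31453/26008 = (2 - 996)*(1/44558) + 31453*(1/26008) = -994*1/44558 + 31453/26008 = -497/22279 + 31453/26008 = 687815411/579432232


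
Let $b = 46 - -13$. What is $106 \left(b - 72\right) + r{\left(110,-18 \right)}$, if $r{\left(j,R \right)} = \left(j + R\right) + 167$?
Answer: $-1119$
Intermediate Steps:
$r{\left(j,R \right)} = 167 + R + j$ ($r{\left(j,R \right)} = \left(R + j\right) + 167 = 167 + R + j$)
$b = 59$ ($b = 46 + 13 = 59$)
$106 \left(b - 72\right) + r{\left(110,-18 \right)} = 106 \left(59 - 72\right) + \left(167 - 18 + 110\right) = 106 \left(-13\right) + 259 = -1378 + 259 = -1119$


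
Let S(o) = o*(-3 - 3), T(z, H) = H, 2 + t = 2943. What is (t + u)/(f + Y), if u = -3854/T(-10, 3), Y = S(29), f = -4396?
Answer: -4969/13710 ≈ -0.36244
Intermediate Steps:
t = 2941 (t = -2 + 2943 = 2941)
S(o) = -6*o (S(o) = o*(-6) = -6*o)
Y = -174 (Y = -6*29 = -174)
u = -3854/3 ≈ -1284.7
(t + u)/(f + Y) = (2941 - 3854/3)/(-4396 - 174) = (4969/3)/(-4570) = (4969/3)*(-1/4570) = -4969/13710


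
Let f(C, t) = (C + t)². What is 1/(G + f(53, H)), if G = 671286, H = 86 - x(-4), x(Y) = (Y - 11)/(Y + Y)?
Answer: 64/44165713 ≈ 1.4491e-6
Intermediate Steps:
x(Y) = (-11 + Y)/(2*Y) (x(Y) = (-11 + Y)/((2*Y)) = (-11 + Y)*(1/(2*Y)) = (-11 + Y)/(2*Y))
H = 673/8 (H = 86 - (-11 - 4)/(2*(-4)) = 86 - (-1)*(-15)/(2*4) = 86 - 1*15/8 = 86 - 15/8 = 673/8 ≈ 84.125)
1/(G + f(53, H)) = 1/(671286 + (53 + 673/8)²) = 1/(671286 + (1097/8)²) = 1/(671286 + 1203409/64) = 1/(44165713/64) = 64/44165713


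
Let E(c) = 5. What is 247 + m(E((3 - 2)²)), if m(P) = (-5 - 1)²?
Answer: 283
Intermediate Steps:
m(P) = 36 (m(P) = (-6)² = 36)
247 + m(E((3 - 2)²)) = 247 + 36 = 283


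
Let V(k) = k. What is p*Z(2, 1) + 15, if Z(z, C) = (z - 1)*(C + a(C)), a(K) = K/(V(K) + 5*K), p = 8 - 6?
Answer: 52/3 ≈ 17.333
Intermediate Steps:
p = 2
a(K) = ⅙ (a(K) = K/(K + 5*K) = K/((6*K)) = K*(1/(6*K)) = ⅙)
Z(z, C) = (-1 + z)*(⅙ + C) (Z(z, C) = (z - 1)*(C + ⅙) = (-1 + z)*(⅙ + C))
p*Z(2, 1) + 15 = 2*(-⅙ - 1*1 + (⅙)*2 + 1*2) + 15 = 2*(-⅙ - 1 + ⅓ + 2) + 15 = 2*(7/6) + 15 = 7/3 + 15 = 52/3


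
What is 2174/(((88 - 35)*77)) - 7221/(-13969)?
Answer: 59837507/57007489 ≈ 1.0496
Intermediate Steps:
2174/(((88 - 35)*77)) - 7221/(-13969) = 2174/((53*77)) - 7221*(-1/13969) = 2174/4081 + 7221/13969 = 59837507/57007489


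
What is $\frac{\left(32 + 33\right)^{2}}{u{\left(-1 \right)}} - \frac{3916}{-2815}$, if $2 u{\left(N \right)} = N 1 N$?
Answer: $\frac{23790666}{2815} \approx 8451.4$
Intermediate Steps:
$u{\left(N \right)} = \frac{N^{2}}{2}$ ($u{\left(N \right)} = \frac{N 1 N}{2} = \frac{N N}{2} = \frac{N^{2}}{2}$)
$\frac{\left(32 + 33\right)^{2}}{u{\left(-1 \right)}} - \frac{3916}{-2815} = \frac{\left(32 + 33\right)^{2}}{\frac{1}{2} \left(-1\right)^{2}} - \frac{3916}{-2815} = \frac{65^{2}}{\frac{1}{2} \cdot 1} - - \frac{3916}{2815} = 4225 \frac{1}{\frac{1}{2}} + \frac{3916}{2815} = 4225 \cdot 2 + \frac{3916}{2815} = 8450 + \frac{3916}{2815} = \frac{23790666}{2815}$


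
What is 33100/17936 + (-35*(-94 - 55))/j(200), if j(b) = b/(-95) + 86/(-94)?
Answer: -20859647905/12093348 ≈ -1724.9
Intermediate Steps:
j(b) = -43/47 - b/95 (j(b) = b*(-1/95) + 86*(-1/94) = -b/95 - 43/47 = -43/47 - b/95)
33100/17936 + (-35*(-94 - 55))/j(200) = 33100/17936 + (-35*(-94 - 55))/(-43/47 - 1/95*200) = 33100*(1/17936) + (-35*(-149))/(-43/47 - 40/19) = 8275/4484 + 5215/(-2697/893) = 8275/4484 + 5215*(-893/2697) = 8275/4484 - 4656995/2697 = -20859647905/12093348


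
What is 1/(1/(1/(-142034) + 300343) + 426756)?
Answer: 42658917661/18204949065479750 ≈ 2.3433e-6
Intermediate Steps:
1/(1/(1/(-142034) + 300343) + 426756) = 1/(1/(-1/142034 + 300343) + 426756) = 1/(1/(42658917661/142034) + 426756) = 1/(142034/42658917661 + 426756) = 1/(18204949065479750/42658917661) = 42658917661/18204949065479750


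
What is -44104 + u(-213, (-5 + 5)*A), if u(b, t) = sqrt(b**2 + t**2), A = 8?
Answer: -43891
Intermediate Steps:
-44104 + u(-213, (-5 + 5)*A) = -44104 + sqrt((-213)**2 + ((-5 + 5)*8)**2) = -44104 + sqrt(45369 + (0*8)**2) = -44104 + sqrt(45369 + 0**2) = -44104 + sqrt(45369 + 0) = -44104 + sqrt(45369) = -44104 + 213 = -43891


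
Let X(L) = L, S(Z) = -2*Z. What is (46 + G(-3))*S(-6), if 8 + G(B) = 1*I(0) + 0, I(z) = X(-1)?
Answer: 444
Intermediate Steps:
I(z) = -1
G(B) = -9 (G(B) = -8 + (1*(-1) + 0) = -8 + (-1 + 0) = -8 - 1 = -9)
(46 + G(-3))*S(-6) = (46 - 9)*(-2*(-6)) = 37*12 = 444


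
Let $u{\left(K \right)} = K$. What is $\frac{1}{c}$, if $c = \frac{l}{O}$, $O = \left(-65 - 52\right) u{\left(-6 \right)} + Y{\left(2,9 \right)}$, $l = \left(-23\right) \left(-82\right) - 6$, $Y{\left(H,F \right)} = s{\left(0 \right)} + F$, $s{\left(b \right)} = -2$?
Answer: $\frac{709}{1880} \approx 0.37713$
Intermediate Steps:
$Y{\left(H,F \right)} = -2 + F$
$l = 1880$ ($l = 1886 - 6 = 1880$)
$O = 709$ ($O = \left(-65 - 52\right) \left(-6\right) + \left(-2 + 9\right) = \left(-65 - 52\right) \left(-6\right) + 7 = \left(-117\right) \left(-6\right) + 7 = 702 + 7 = 709$)
$c = \frac{1880}{709} \approx 2.6516$
$\frac{1}{c} = \frac{1}{\frac{1880}{709}} = \frac{709}{1880}$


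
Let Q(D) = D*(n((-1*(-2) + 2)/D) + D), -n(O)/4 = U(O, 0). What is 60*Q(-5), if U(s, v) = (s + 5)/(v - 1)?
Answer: -3540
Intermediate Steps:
U(s, v) = (5 + s)/(-1 + v)
n(O) = 20 + 4*O (n(O) = -4*(5 + O)/(-1 + 0) = -4*(5 + O)/(-1) = -(-4)*(5 + O) = -4*(-5 - O) = 20 + 4*O)
Q(D) = D*(20 + D + 16/D) (Q(D) = D*((20 + 4*((-1*(-2) + 2)/D)) + D) = D*((20 + 4*((2 + 2)/D)) + D) = D*((20 + 4*(4/D)) + D) = D*((20 + 16/D) + D) = D*(20 + D + 16/D))
60*Q(-5) = 60*(16 + (-5)² + 20*(-5)) = 60*(16 + 25 - 100) = 60*(-59) = -3540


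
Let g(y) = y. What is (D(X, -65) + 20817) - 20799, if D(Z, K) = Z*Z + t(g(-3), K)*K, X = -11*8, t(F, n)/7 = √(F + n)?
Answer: 7762 - 910*I*√17 ≈ 7762.0 - 3752.0*I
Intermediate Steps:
t(F, n) = 7*√(F + n)
X = -88
D(Z, K) = Z² + 7*K*√(-3 + K) (D(Z, K) = Z*Z + (7*√(-3 + K))*K = Z² + 7*K*√(-3 + K))
(D(X, -65) + 20817) - 20799 = (((-88)² + 7*(-65)*√(-3 - 65)) + 20817) - 20799 = ((7744 + 7*(-65)*√(-68)) + 20817) - 20799 = ((7744 + 7*(-65)*(2*I*√17)) + 20817) - 20799 = ((7744 - 910*I*√17) + 20817) - 20799 = (28561 - 910*I*√17) - 20799 = 7762 - 910*I*√17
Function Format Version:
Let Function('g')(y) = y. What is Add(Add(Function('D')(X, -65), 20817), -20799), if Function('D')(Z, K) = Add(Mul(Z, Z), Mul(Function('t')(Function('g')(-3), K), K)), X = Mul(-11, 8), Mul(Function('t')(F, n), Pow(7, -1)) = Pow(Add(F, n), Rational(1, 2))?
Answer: Add(7762, Mul(-910, I, Pow(17, Rational(1, 2)))) ≈ Add(7762.0, Mul(-3752.0, I))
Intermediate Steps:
Function('t')(F, n) = Mul(7, Pow(Add(F, n), Rational(1, 2)))
X = -88
Function('D')(Z, K) = Add(Pow(Z, 2), Mul(7, K, Pow(Add(-3, K), Rational(1, 2)))) (Function('D')(Z, K) = Add(Mul(Z, Z), Mul(Mul(7, Pow(Add(-3, K), Rational(1, 2))), K)) = Add(Pow(Z, 2), Mul(7, K, Pow(Add(-3, K), Rational(1, 2)))))
Add(Add(Function('D')(X, -65), 20817), -20799) = Add(Add(Add(Pow(-88, 2), Mul(7, -65, Pow(Add(-3, -65), Rational(1, 2)))), 20817), -20799) = Add(Add(Add(7744, Mul(7, -65, Pow(-68, Rational(1, 2)))), 20817), -20799) = Add(Add(Add(7744, Mul(7, -65, Mul(2, I, Pow(17, Rational(1, 2))))), 20817), -20799) = Add(Add(Add(7744, Mul(-910, I, Pow(17, Rational(1, 2)))), 20817), -20799) = Add(Add(28561, Mul(-910, I, Pow(17, Rational(1, 2)))), -20799) = Add(7762, Mul(-910, I, Pow(17, Rational(1, 2))))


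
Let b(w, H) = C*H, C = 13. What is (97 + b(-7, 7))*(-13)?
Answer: -2444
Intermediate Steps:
b(w, H) = 13*H
(97 + b(-7, 7))*(-13) = (97 + 13*7)*(-13) = (97 + 91)*(-13) = 188*(-13) = -2444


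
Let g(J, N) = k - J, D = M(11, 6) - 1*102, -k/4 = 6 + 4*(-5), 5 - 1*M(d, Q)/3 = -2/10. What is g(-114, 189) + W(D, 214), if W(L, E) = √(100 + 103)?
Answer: 170 + √203 ≈ 184.25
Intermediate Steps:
M(d, Q) = 78/5 (M(d, Q) = 15 - (-6)/10 = 15 - 3*(-⅕) = 15 + ⅗ = 78/5)
k = 56 (k = -4*(6 + 4*(-5)) = -4*(6 - 20) = -4*(-14) = 56)
D = -432/5 (D = 78/5 - 1*102 = 78/5 - 102 = -432/5 ≈ -86.400)
g(J, N) = 56 - J
W(L, E) = √203
g(-114, 189) + W(D, 214) = (56 - 1*(-114)) + √203 = (56 + 114) + √203 = 170 + √203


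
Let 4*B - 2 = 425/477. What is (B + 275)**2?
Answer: 276759114241/3640464 ≈ 76023.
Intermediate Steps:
B = 1379/1908 (B = 1/2 + (425/477)/4 = 1/2 + (425*(1/477))/4 = 1/2 + (1/4)*(425/477) = 1/2 + 425/1908 = 1379/1908 ≈ 0.72275)
(B + 275)**2 = (1379/1908 + 275)**2 = (526079/1908)**2 = 276759114241/3640464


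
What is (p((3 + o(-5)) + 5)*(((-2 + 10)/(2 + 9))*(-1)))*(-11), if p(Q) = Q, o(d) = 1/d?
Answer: 312/5 ≈ 62.400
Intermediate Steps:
(p((3 + o(-5)) + 5)*(((-2 + 10)/(2 + 9))*(-1)))*(-11) = (((3 + 1/(-5)) + 5)*(((-2 + 10)/(2 + 9))*(-1)))*(-11) = (((3 - 1/5) + 5)*((8/11)*(-1)))*(-11) = ((14/5 + 5)*((8*(1/11))*(-1)))*(-11) = (39*((8/11)*(-1))/5)*(-11) = ((39/5)*(-8/11))*(-11) = -312/55*(-11) = 312/5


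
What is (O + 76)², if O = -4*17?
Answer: 64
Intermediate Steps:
O = -68
(O + 76)² = (-68 + 76)² = 8² = 64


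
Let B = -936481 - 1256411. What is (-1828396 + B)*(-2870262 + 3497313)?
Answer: -2521552661688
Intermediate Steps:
B = -2192892
(-1828396 + B)*(-2870262 + 3497313) = (-1828396 - 2192892)*(-2870262 + 3497313) = -4021288*627051 = -2521552661688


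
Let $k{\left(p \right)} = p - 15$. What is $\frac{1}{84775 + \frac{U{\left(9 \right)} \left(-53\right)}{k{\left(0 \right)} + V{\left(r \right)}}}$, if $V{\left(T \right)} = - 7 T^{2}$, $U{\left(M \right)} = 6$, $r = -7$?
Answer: $\frac{179}{15174884} \approx 1.1796 \cdot 10^{-5}$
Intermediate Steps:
$k{\left(p \right)} = -15 + p$ ($k{\left(p \right)} = p - 15 = -15 + p$)
$\frac{1}{84775 + \frac{U{\left(9 \right)} \left(-53\right)}{k{\left(0 \right)} + V{\left(r \right)}}} = \frac{1}{84775 + \frac{6 \left(-53\right)}{\left(-15 + 0\right) - 7 \left(-7\right)^{2}}} = \frac{1}{84775 - \frac{318}{-15 - 343}} = \frac{1}{84775 - \frac{318}{-358}} = \frac{1}{84775 - - \frac{159}{179}} = \frac{1}{84775 + \frac{159}{179}} = \frac{1}{\frac{15174884}{179}} = \frac{179}{15174884}$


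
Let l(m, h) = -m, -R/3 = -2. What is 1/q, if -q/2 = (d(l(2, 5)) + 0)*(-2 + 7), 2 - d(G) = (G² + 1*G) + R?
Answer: 1/60 ≈ 0.016667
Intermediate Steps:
R = 6 (R = -3*(-2) = 6)
d(G) = -4 - G - G² (d(G) = 2 - ((G² + 1*G) + 6) = 2 - ((G² + G) + 6) = 2 - ((G + G²) + 6) = 2 - (6 + G + G²) = 2 + (-6 - G - G²) = -4 - G - G²)
q = 60 (q = -2*((-4 - (-1)*2 - (-1*2)²) + 0)*(-2 + 7) = -2*((-4 - 1*(-2) - 1*(-2)²) + 0)*5 = -2*((-4 + 2 - 1*4) + 0)*5 = -2*((-4 + 2 - 4) + 0)*5 = -2*(-6 + 0)*5 = -(-12)*5 = -2*(-30) = 60)
1/q = 1/60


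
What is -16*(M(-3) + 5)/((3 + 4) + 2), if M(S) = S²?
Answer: -224/9 ≈ -24.889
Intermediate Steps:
-16*(M(-3) + 5)/((3 + 4) + 2) = -16*((-3)² + 5)/((3 + 4) + 2) = -16*(9 + 5)/(7 + 2) = -224/9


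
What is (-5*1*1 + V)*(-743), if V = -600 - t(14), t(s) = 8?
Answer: 455459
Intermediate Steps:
V = -608 (V = -600 - 1*8 = -600 - 8 = -608)
(-5*1*1 + V)*(-743) = (-5*1*1 - 608)*(-743) = (-5*1 - 608)*(-743) = (-5 - 608)*(-743) = -613*(-743) = 455459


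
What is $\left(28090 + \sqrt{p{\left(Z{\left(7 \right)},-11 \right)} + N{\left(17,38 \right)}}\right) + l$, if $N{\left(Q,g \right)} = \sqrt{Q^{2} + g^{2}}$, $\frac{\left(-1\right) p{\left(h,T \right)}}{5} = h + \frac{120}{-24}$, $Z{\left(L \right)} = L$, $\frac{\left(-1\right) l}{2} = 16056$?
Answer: $-4022 + \sqrt{-10 + \sqrt{1733}} \approx -4016.4$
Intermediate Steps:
$l = -32112$ ($l = \left(-2\right) 16056 = -32112$)
$p{\left(h,T \right)} = 25 - 5 h$ ($p{\left(h,T \right)} = - 5 \left(h + \frac{120}{-24}\right) = - 5 \left(h + 120 \left(- \frac{1}{24}\right)\right) = - 5 \left(h - 5\right) = - 5 \left(-5 + h\right) = 25 - 5 h$)
$\left(28090 + \sqrt{p{\left(Z{\left(7 \right)},-11 \right)} + N{\left(17,38 \right)}}\right) + l = \left(28090 + \sqrt{\left(25 - 35\right) + \sqrt{17^{2} + 38^{2}}}\right) - 32112 = \left(28090 + \sqrt{\left(25 - 35\right) + \sqrt{289 + 1444}}\right) - 32112 = \left(28090 + \sqrt{-10 + \sqrt{1733}}\right) - 32112 = -4022 + \sqrt{-10 + \sqrt{1733}}$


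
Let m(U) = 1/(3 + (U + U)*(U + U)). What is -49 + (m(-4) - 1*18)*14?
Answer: -20153/67 ≈ -300.79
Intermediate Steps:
m(U) = 1/(3 + 4*U²) (m(U) = 1/(3 + (2*U)*(2*U)) = 1/(3 + 4*U²))
-49 + (m(-4) - 1*18)*14 = -49 + (1/(3 + 4*(-4)²) - 1*18)*14 = -49 + (1/(3 + 4*16) - 18)*14 = -49 + (1/(3 + 64) - 18)*14 = -49 + (1/67 - 18)*14 = -49 - 1205/67*14 = -49 - 16870/67 = -20153/67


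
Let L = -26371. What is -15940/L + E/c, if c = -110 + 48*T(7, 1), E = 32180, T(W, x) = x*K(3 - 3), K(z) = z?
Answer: -84686538/290081 ≈ -291.94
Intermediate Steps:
T(W, x) = 0 (T(W, x) = x*(3 - 3) = x*0 = 0)
c = -110 (c = -110 + 48*0 = -110 + 0 = -110)
-15940/L + E/c = -15940/(-26371) + 32180/(-110) = -15940*(-1/26371) + 32180*(-1/110) = 15940/26371 - 3218/11 = -84686538/290081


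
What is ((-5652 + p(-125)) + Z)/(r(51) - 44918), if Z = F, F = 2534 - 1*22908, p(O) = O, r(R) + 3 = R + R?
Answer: 26151/44819 ≈ 0.58348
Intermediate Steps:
r(R) = -3 + 2*R (r(R) = -3 + (R + R) = -3 + 2*R)
F = -20374 (F = 2534 - 22908 = -20374)
Z = -20374
((-5652 + p(-125)) + Z)/(r(51) - 44918) = ((-5652 - 125) - 20374)/((-3 + 2*51) - 44918) = (-5777 - 20374)/((-3 + 102) - 44918) = -26151/(99 - 44918) = -26151/(-44819) = -26151*(-1/44819) = 26151/44819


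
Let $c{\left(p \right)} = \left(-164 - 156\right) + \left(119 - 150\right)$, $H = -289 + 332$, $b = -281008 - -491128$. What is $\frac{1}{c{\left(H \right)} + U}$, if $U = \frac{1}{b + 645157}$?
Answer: $- \frac{855277}{300202226} \approx -0.002849$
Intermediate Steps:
$b = 210120$ ($b = -281008 + 491128 = 210120$)
$U = \frac{1}{855277}$ ($U = \frac{1}{210120 + 645157} = \frac{1}{855277} \approx 1.1692 \cdot 10^{-6}$)
$H = 43$
$c{\left(p \right)} = -351$ ($c{\left(p \right)} = -320 + \left(119 - 150\right) = -320 - 31 = -351$)
$\frac{1}{c{\left(H \right)} + U} = \frac{1}{-351 + \frac{1}{855277}} = \frac{1}{- \frac{300202226}{855277}} = - \frac{855277}{300202226}$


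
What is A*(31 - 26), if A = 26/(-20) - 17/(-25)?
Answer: -31/10 ≈ -3.1000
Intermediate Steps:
A = -31/50 (A = 26*(-1/20) - 17*(-1/25) = -13/10 + 17/25 = -31/50 ≈ -0.62000)
A*(31 - 26) = -31*(31 - 26)/50 = -31/50*5 = -31/10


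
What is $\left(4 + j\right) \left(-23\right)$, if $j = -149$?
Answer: $3335$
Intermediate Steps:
$\left(4 + j\right) \left(-23\right) = \left(4 - 149\right) \left(-23\right) = \left(-145\right) \left(-23\right) = 3335$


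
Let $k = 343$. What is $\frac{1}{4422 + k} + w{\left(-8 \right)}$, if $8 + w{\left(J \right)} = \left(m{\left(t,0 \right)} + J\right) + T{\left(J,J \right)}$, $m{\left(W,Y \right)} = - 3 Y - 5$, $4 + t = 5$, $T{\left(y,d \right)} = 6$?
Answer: $- \frac{71474}{4765} \approx -15.0$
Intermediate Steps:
$t = 1$ ($t = -4 + 5 = 1$)
$m{\left(W,Y \right)} = -5 - 3 Y$ ($m{\left(W,Y \right)} = - 3 Y - 5 = -5 - 3 Y$)
$w{\left(J \right)} = -7 + J$ ($w{\left(J \right)} = -8 + \left(\left(\left(-5 - 0\right) + J\right) + 6\right) = -8 + \left(\left(\left(-5 + 0\right) + J\right) + 6\right) = -8 + \left(\left(-5 + J\right) + 6\right) = -8 + \left(1 + J\right) = -7 + J$)
$\frac{1}{4422 + k} + w{\left(-8 \right)} = \frac{1}{4422 + 343} - 15 = \frac{1}{4765} - 15 = - \frac{71474}{4765}$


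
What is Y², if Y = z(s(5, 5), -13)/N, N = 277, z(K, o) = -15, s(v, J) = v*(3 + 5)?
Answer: 225/76729 ≈ 0.0029324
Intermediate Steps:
s(v, J) = 8*v (s(v, J) = v*8 = 8*v)
Y = -15/277 ≈ -0.054152
Y² = (-15/277)² = 225/76729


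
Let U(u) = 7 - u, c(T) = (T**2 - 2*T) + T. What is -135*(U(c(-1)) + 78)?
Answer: -11205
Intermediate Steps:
c(T) = T**2 - T
-135*(U(c(-1)) + 78) = -135*((7 - (-1)*(-1 - 1)) + 78) = -135*((7 - (-1)*(-2)) + 78) = -135*((7 - 1*2) + 78) = -135*((7 - 2) + 78) = -135*(5 + 78) = -135*83 = -11205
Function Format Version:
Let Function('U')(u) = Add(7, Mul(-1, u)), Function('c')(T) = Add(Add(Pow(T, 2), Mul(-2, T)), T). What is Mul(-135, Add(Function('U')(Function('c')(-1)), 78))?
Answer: -11205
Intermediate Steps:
Function('c')(T) = Add(Pow(T, 2), Mul(-1, T))
Mul(-135, Add(Function('U')(Function('c')(-1)), 78)) = Mul(-135, Add(Add(7, Mul(-1, Mul(-1, Add(-1, -1)))), 78)) = Mul(-135, Add(Add(7, Mul(-1, Mul(-1, -2))), 78)) = Mul(-135, Add(Add(7, Mul(-1, 2)), 78)) = Mul(-135, Add(Add(7, -2), 78)) = Mul(-135, Add(5, 78)) = Mul(-135, 83) = -11205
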